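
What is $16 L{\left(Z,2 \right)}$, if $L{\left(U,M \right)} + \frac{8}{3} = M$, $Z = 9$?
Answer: $- \frac{32}{3} \approx -10.667$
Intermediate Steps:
$L{\left(U,M \right)} = - \frac{8}{3} + M$
$16 L{\left(Z,2 \right)} = 16 \left(- \frac{8}{3} + 2\right) = 16 \left(- \frac{2}{3}\right) = - \frac{32}{3}$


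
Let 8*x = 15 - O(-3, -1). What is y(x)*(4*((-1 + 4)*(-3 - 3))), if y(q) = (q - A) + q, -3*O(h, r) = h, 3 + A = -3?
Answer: -684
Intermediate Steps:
A = -6 (A = -3 - 3 = -6)
O(h, r) = -h/3
x = 7/4 (x = (15 - (-1)*(-3)/3)/8 = (15 - 1*1)/8 = (15 - 1)/8 = (⅛)*14 = 7/4 ≈ 1.7500)
y(q) = 6 + 2*q (y(q) = (q - 1*(-6)) + q = (q + 6) + q = (6 + q) + q = 6 + 2*q)
y(x)*(4*((-1 + 4)*(-3 - 3))) = (6 + 2*(7/4))*(4*((-1 + 4)*(-3 - 3))) = (6 + 7/2)*(4*(3*(-6))) = 19*(4*(-18))/2 = (19/2)*(-72) = -684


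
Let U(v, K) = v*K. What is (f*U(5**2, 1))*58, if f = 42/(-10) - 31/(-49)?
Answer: -253460/49 ≈ -5172.7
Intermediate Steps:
U(v, K) = K*v
f = -874/245 (f = 42*(-1/10) - 31*(-1/49) = -21/5 + 31/49 = -874/245 ≈ -3.5673)
(f*U(5**2, 1))*58 = -874*5**2/245*58 = -874*25/245*58 = -874/245*25*58 = -4370/49*58 = -253460/49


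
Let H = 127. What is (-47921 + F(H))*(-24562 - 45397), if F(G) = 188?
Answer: 3339352947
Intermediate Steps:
(-47921 + F(H))*(-24562 - 45397) = (-47921 + 188)*(-24562 - 45397) = -47733*(-69959) = 3339352947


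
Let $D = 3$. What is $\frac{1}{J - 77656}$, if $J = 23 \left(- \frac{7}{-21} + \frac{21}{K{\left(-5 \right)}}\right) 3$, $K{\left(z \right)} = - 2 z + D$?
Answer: $- \frac{13}{1007780} \approx -1.29 \cdot 10^{-5}$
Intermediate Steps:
$K{\left(z \right)} = 3 - 2 z$ ($K{\left(z \right)} = - 2 z + 3 = 3 - 2 z$)
$J = \frac{1748}{13}$ ($J = 23 \left(- \frac{7}{-21} + \frac{21}{3 - -10}\right) 3 = 23 \left(\left(-7\right) \left(- \frac{1}{21}\right) + \frac{21}{3 + 10}\right) 3 = 23 \left(\frac{1}{3} + \frac{21}{13}\right) 3 = 23 \cdot \frac{76}{39} \cdot 3 = \frac{1748}{39} \cdot 3 = \frac{1748}{13} \approx 134.46$)
$\frac{1}{J - 77656} = \frac{1}{\frac{1748}{13} - 77656} = \frac{1}{- \frac{1007780}{13}} = - \frac{13}{1007780}$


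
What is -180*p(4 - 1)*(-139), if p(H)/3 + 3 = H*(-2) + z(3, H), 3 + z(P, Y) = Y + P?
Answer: -450360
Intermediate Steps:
z(P, Y) = -3 + P + Y (z(P, Y) = -3 + (Y + P) = -3 + (P + Y) = -3 + P + Y)
p(H) = -9 - 3*H (p(H) = -9 + 3*(H*(-2) + (-3 + 3 + H)) = -9 + 3*(-2*H + H) = -9 + 3*(-H) = -9 - 3*H)
-180*p(4 - 1)*(-139) = -180*(-9 - 3*(4 - 1))*(-139) = -180*(-9 - 3*3)*(-139) = -180*(-9 - 9)*(-139) = -180*(-18)*(-139) = 3240*(-139) = -450360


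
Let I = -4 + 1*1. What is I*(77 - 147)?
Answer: 210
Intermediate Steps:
I = -3 (I = -4 + 1 = -3)
I*(77 - 147) = -3*(77 - 147) = -3*(-70) = 210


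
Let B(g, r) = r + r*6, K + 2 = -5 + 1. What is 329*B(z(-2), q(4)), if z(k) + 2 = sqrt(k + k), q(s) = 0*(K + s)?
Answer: 0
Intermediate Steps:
K = -6 (K = -2 + (-5 + 1) = -2 - 4 = -6)
q(s) = 0 (q(s) = 0*(-6 + s) = 0)
z(k) = -2 + sqrt(2)*sqrt(k) (z(k) = -2 + sqrt(k + k) = -2 + sqrt(2*k) = -2 + sqrt(2)*sqrt(k))
B(g, r) = 7*r (B(g, r) = r + 6*r = 7*r)
329*B(z(-2), q(4)) = 329*(7*0) = 329*0 = 0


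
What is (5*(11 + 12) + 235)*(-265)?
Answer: -92750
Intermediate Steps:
(5*(11 + 12) + 235)*(-265) = (5*23 + 235)*(-265) = (115 + 235)*(-265) = 350*(-265) = -92750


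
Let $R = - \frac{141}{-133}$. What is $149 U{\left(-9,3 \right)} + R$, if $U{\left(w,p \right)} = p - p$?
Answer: $\frac{141}{133} \approx 1.0602$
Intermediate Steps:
$R = \frac{141}{133}$ ($R = \left(-141\right) \left(- \frac{1}{133}\right) = \frac{141}{133} \approx 1.0602$)
$U{\left(w,p \right)} = 0$
$149 U{\left(-9,3 \right)} + R = 149 \cdot 0 + \frac{141}{133} = 0 + \frac{141}{133} = \frac{141}{133}$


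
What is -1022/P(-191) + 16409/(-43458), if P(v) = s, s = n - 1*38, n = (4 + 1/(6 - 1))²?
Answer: 1101999719/22120122 ≈ 49.819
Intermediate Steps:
n = 441/25 (n = (4 + 1/5)² = (4 + ⅕)² = (21/5)² = 441/25 ≈ 17.640)
s = -509/25 (s = 441/25 - 1*38 = 441/25 - 38 = -509/25 ≈ -20.360)
P(v) = -509/25
-1022/P(-191) + 16409/(-43458) = -1022/(-509/25) + 16409/(-43458) = -1022*(-25/509) + 16409*(-1/43458) = 25550/509 - 16409/43458 = 1101999719/22120122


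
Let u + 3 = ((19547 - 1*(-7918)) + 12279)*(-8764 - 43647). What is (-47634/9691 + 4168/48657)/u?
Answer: 2277335450/982218122788748769 ≈ 2.3186e-9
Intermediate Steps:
u = -2083022787 (u = -3 + ((19547 - 1*(-7918)) + 12279)*(-8764 - 43647) = -3 + ((19547 + 7918) + 12279)*(-52411) = -3 + (27465 + 12279)*(-52411) = -3 + 39744*(-52411) = -3 - 2083022784 = -2083022787)
(-47634/9691 + 4168/48657)/u = (-47634/9691 + 4168/48657)/(-2083022787) = (-47634*1/9691 + 4168*(1/48657))*(-1/2083022787) = (-47634/9691 + 4168/48657)*(-1/2083022787) = -2277335450/471534987*(-1/2083022787) = 2277335450/982218122788748769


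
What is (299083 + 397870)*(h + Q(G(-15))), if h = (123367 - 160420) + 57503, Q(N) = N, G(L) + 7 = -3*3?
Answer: 14241537602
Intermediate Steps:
G(L) = -16 (G(L) = -7 - 3*3 = -7 - 9 = -16)
h = 20450 (h = -37053 + 57503 = 20450)
(299083 + 397870)*(h + Q(G(-15))) = (299083 + 397870)*(20450 - 16) = 696953*20434 = 14241537602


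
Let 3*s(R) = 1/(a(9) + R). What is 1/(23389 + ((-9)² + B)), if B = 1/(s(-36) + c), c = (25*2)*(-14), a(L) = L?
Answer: 56701/1330772389 ≈ 4.2608e-5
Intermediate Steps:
s(R) = 1/(3*(9 + R))
c = -700 (c = 50*(-14) = -700)
B = -81/56701 (B = 1/(1/(3*(9 - 36)) - 700) = 1/((⅓)/(-27) - 700) = 1/((⅓)*(-1/27) - 700) = 1/(-1/81 - 700) = 1/(-56701/81) = -81/56701 ≈ -0.0014285)
1/(23389 + ((-9)² + B)) = 1/(23389 + ((-9)² - 81/56701)) = 1/(23389 + (81 - 81/56701)) = 1/(23389 + 4592700/56701) = 1/(1330772389/56701) = 56701/1330772389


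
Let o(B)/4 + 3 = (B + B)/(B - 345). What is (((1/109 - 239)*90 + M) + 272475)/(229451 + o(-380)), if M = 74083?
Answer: 5137396690/3626349667 ≈ 1.4167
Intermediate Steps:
o(B) = -12 + 8*B/(-345 + B) (o(B) = -12 + 4*((B + B)/(B - 345)) = -12 + 4*((2*B)/(-345 + B)) = -12 + 4*(2*B/(-345 + B)) = -12 + 8*B/(-345 + B))
(((1/109 - 239)*90 + M) + 272475)/(229451 + o(-380)) = (((1/109 - 239)*90 + 74083) + 272475)/(229451 + 4*(1035 - 1*(-380))/(-345 - 380)) = (((1/109 - 239)*90 + 74083) + 272475)/(229451 + 4*(1035 + 380)/(-725)) = ((-26050/109*90 + 74083) + 272475)/(229451 + 4*(-1/725)*1415) = ((-2344500/109 + 74083) + 272475)/(229451 - 1132/145) = (5730547/109 + 272475)/(33269263/145) = (35430322/109)*(145/33269263) = 5137396690/3626349667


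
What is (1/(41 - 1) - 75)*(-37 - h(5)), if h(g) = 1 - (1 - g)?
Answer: 62979/20 ≈ 3148.9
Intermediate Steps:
h(g) = g (h(g) = 1 + (-1 + g) = g)
(1/(41 - 1) - 75)*(-37 - h(5)) = (1/(41 - 1) - 75)*(-37 - 1*5) = (1/40 - 75)*(-37 - 5) = (1/40 - 75)*(-42) = -2999/40*(-42) = 62979/20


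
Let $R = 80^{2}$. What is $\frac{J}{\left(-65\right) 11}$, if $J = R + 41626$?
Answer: $- \frac{4366}{65} \approx -67.169$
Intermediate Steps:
$R = 6400$
$J = 48026$ ($J = 6400 + 41626 = 48026$)
$\frac{J}{\left(-65\right) 11} = \frac{48026}{\left(-65\right) 11} = \frac{48026}{-715} = 48026 \left(- \frac{1}{715}\right) = - \frac{4366}{65}$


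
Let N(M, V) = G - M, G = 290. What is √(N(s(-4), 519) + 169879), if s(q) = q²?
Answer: √170153 ≈ 412.50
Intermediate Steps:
N(M, V) = 290 - M
√(N(s(-4), 519) + 169879) = √((290 - 1*(-4)²) + 169879) = √((290 - 1*16) + 169879) = √((290 - 16) + 169879) = √(274 + 169879) = √170153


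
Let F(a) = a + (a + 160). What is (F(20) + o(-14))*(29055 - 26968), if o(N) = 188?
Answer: 809756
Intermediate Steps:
F(a) = 160 + 2*a (F(a) = a + (160 + a) = 160 + 2*a)
(F(20) + o(-14))*(29055 - 26968) = ((160 + 2*20) + 188)*(29055 - 26968) = ((160 + 40) + 188)*2087 = (200 + 188)*2087 = 388*2087 = 809756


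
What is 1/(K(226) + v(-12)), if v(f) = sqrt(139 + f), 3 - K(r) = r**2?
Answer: -51073/2608451202 - sqrt(127)/2608451202 ≈ -1.9584e-5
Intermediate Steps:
K(r) = 3 - r**2
1/(K(226) + v(-12)) = 1/((3 - 1*226**2) + sqrt(139 - 12)) = 1/((3 - 1*51076) + sqrt(127)) = 1/((3 - 51076) + sqrt(127)) = 1/(-51073 + sqrt(127))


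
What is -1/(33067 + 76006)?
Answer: -1/109073 ≈ -9.1682e-6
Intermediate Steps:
-1/(33067 + 76006) = -1/109073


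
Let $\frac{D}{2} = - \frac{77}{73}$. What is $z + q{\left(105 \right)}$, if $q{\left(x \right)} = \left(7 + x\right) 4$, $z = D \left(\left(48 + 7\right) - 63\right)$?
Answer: $\frac{33936}{73} \approx 464.88$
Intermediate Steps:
$D = - \frac{154}{73}$ ($D = 2 \left(- \frac{77}{73}\right) = - \frac{154}{73} \approx -2.1096$)
$z = \frac{1232}{73}$ ($z = - \frac{154 \left(\left(48 + 7\right) - 63\right)}{73} = - \frac{154 \left(55 - 63\right)}{73} = \left(- \frac{154}{73}\right) \left(-8\right) = \frac{1232}{73} \approx 16.877$)
$q{\left(x \right)} = 28 + 4 x$
$z + q{\left(105 \right)} = \frac{1232}{73} + \left(28 + 4 \cdot 105\right) = \frac{1232}{73} + \left(28 + 420\right) = \frac{1232}{73} + 448 = \frac{33936}{73}$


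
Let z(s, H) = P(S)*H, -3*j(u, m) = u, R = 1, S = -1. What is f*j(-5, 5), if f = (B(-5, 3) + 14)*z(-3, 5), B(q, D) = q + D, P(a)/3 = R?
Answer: 300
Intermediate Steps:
j(u, m) = -u/3
P(a) = 3 (P(a) = 3*1 = 3)
B(q, D) = D + q
z(s, H) = 3*H
f = 180 (f = ((3 - 5) + 14)*(3*5) = (-2 + 14)*15 = 12*15 = 180)
f*j(-5, 5) = 180*(-⅓*(-5)) = 180*(5/3) = 300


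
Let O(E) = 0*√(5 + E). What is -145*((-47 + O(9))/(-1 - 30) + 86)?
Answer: -393385/31 ≈ -12690.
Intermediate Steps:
O(E) = 0
-145*((-47 + O(9))/(-1 - 30) + 86) = -145*((-47 + 0)/(-1 - 30) + 86) = -145*(-47/(-31) + 86) = -145*(-47*(-1/31) + 86) = -145*(47/31 + 86) = -145*2713/31 = -393385/31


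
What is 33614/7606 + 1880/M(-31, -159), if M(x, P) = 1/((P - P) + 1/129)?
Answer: 9317743/490587 ≈ 18.993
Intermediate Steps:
M(x, P) = 129 (M(x, P) = 1/(0 + 1/129) = 1/(1/129) = 129)
33614/7606 + 1880/M(-31, -159) = 33614/7606 + 1880/129 = 33614*(1/7606) + 1880*(1/129) = 16807/3803 + 1880/129 = 9317743/490587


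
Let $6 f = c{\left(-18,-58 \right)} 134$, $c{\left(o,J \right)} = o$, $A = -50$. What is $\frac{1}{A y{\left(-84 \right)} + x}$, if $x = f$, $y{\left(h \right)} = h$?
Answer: $\frac{1}{3798} \approx 0.0002633$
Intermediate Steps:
$f = -402$ ($f = \frac{\left(-18\right) 134}{6} = \frac{1}{6} \left(-2412\right) = -402$)
$x = -402$
$\frac{1}{A y{\left(-84 \right)} + x} = \frac{1}{\left(-50\right) \left(-84\right) - 402} = \frac{1}{4200 - 402} = \frac{1}{3798}$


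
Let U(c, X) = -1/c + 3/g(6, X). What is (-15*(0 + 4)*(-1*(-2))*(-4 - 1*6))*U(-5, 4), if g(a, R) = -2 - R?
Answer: -360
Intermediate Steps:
U(c, X) = -1/c + 3/(-2 - X)
(-15*(0 + 4)*(-1*(-2))*(-4 - 1*6))*U(-5, 4) = (-15*(0 + 4)*(-1*(-2))*(-4 - 1*6))*((-2 - 1*4 - 3*(-5))/((-5)*(2 + 4))) = (-60*2*(-4 - 6))*(-⅕*(-2 - 4 + 15)/6) = (-60*2*(-10))*(-⅕*⅙*9) = -60*(-20)*(-3/10) = -15*(-80)*(-3/10) = 1200*(-3/10) = -360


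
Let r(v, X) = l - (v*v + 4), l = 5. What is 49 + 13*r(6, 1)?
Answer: -406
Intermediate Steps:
r(v, X) = 1 - v**2 (r(v, X) = 5 - (v*v + 4) = 5 - (v**2 + 4) = 5 - (4 + v**2) = 5 + (-4 - v**2) = 1 - v**2)
49 + 13*r(6, 1) = 49 + 13*(1 - 1*6**2) = 49 + 13*(1 - 1*36) = 49 + 13*(1 - 36) = 49 + 13*(-35) = 49 - 455 = -406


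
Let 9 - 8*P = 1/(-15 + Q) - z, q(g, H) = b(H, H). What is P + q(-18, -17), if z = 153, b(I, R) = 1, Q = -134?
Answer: 25331/1192 ≈ 21.251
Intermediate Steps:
q(g, H) = 1
P = 24139/1192 (P = 9/8 - (1/(-15 - 134) - 1*153)/8 = 9/8 - (1/(-149) - 153)/8 = 9/8 - (-1/149 - 153)/8 = 9/8 - ⅛*(-22798/149) = 9/8 + 11399/596 = 24139/1192 ≈ 20.251)
P + q(-18, -17) = 24139/1192 + 1 = 25331/1192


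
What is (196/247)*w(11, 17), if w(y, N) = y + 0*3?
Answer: 2156/247 ≈ 8.7287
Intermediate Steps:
w(y, N) = y (w(y, N) = y + 0 = y)
(196/247)*w(11, 17) = (196/247)*11 = 2156/247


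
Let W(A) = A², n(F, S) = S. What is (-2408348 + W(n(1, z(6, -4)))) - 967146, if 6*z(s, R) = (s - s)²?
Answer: -3375494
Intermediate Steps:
z(s, R) = 0 (z(s, R) = (s - s)²/6 = (⅙)*0² = (⅙)*0 = 0)
(-2408348 + W(n(1, z(6, -4)))) - 967146 = (-2408348 + 0²) - 967146 = (-2408348 + 0) - 967146 = -2408348 - 967146 = -3375494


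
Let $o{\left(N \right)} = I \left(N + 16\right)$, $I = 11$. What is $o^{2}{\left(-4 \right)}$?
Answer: $17424$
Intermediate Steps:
$o{\left(N \right)} = 176 + 11 N$ ($o{\left(N \right)} = 11 \left(N + 16\right) = 11 \left(16 + N\right) = 176 + 11 N$)
$o^{2}{\left(-4 \right)} = \left(176 + 11 \left(-4\right)\right)^{2} = \left(176 - 44\right)^{2} = 132^{2} = 17424$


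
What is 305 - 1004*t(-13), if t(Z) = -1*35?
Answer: 35445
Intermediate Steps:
t(Z) = -35
305 - 1004*t(-13) = 305 - 1004*(-35) = 305 + 35140 = 35445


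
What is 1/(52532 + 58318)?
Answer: 1/110850 ≈ 9.0212e-6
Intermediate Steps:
1/(52532 + 58318) = 1/110850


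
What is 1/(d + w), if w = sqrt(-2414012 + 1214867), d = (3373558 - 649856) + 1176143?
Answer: 779969/3041758444634 - I*sqrt(1199145)/15208792223170 ≈ 2.5642e-7 - 7.2001e-11*I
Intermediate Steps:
d = 3899845 (d = 2723702 + 1176143 = 3899845)
w = I*sqrt(1199145) (w = sqrt(-1199145) = I*sqrt(1199145) ≈ 1095.1*I)
1/(d + w) = 1/(3899845 + I*sqrt(1199145))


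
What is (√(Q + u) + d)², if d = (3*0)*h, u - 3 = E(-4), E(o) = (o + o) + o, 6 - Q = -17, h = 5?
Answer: 14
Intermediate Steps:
Q = 23 (Q = 6 - 1*(-17) = 6 + 17 = 23)
E(o) = 3*o (E(o) = 2*o + o = 3*o)
u = -9 (u = 3 + 3*(-4) = 3 - 12 = -9)
d = 0 (d = (3*0)*5 = 0*5 = 0)
(√(Q + u) + d)² = (√(23 - 9) + 0)² = (√14 + 0)² = (√14)² = 14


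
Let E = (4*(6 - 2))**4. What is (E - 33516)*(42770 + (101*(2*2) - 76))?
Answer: 1379997960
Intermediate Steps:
E = 65536 (E = (4*4)**4 = 16**4 = 65536)
(E - 33516)*(42770 + (101*(2*2) - 76)) = (65536 - 33516)*(42770 + (101*(2*2) - 76)) = 32020*(42770 + (101*4 - 76)) = 32020*(42770 + (404 - 76)) = 32020*(42770 + 328) = 32020*43098 = 1379997960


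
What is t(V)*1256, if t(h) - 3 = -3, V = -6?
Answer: 0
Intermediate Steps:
t(h) = 0 (t(h) = 3 - 3 = 0)
t(V)*1256 = 0*1256 = 0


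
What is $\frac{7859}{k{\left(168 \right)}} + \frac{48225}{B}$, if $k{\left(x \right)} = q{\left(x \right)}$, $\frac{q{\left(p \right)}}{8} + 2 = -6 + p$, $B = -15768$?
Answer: $\frac{2591363}{840960} \approx 3.0814$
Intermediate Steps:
$q{\left(p \right)} = -64 + 8 p$ ($q{\left(p \right)} = -16 + 8 \left(-6 + p\right) = -16 + \left(-48 + 8 p\right) = -64 + 8 p$)
$k{\left(x \right)} = -64 + 8 x$
$\frac{7859}{k{\left(168 \right)}} + \frac{48225}{B} = \frac{7859}{-64 + 8 \cdot 168} + \frac{48225}{-15768} = \frac{7859}{-64 + 1344} + 48225 \left(- \frac{1}{15768}\right) = \frac{7859}{1280} - \frac{16075}{5256} = \frac{2591363}{840960}$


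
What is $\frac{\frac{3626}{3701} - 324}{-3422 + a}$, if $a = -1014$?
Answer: $\frac{597749}{8208818} \approx 0.072818$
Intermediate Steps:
$\frac{\frac{3626}{3701} - 324}{-3422 + a} = \frac{\frac{3626}{3701} - 324}{-3422 - 1014} = \frac{3626 \cdot \frac{1}{3701} - 324}{-4436} = \left(\frac{3626}{3701} - 324\right) \left(- \frac{1}{4436}\right) = \left(- \frac{1195498}{3701}\right) \left(- \frac{1}{4436}\right) = \frac{597749}{8208818}$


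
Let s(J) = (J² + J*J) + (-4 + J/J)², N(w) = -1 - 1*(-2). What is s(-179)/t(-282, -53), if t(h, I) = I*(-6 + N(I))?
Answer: 64091/265 ≈ 241.85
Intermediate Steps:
N(w) = 1 (N(w) = -1 + 2 = 1)
s(J) = 9 + 2*J² (s(J) = (J² + J²) + (-4 + 1)² = 2*J² + (-3)² = 2*J² + 9 = 9 + 2*J²)
t(h, I) = -5*I (t(h, I) = I*(-6 + 1) = I*(-5) = -5*I)
s(-179)/t(-282, -53) = (9 + 2*(-179)²)/((-5*(-53))) = (9 + 2*32041)/265 = (9 + 64082)*(1/265) = 64091*(1/265) = 64091/265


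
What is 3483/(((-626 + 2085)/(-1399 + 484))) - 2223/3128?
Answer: -9972007317/4563752 ≈ -2185.0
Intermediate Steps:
3483/(((-626 + 2085)/(-1399 + 484))) - 2223/3128 = 3483/((1459/(-915))) - 2223*1/3128 = 3483/((1459*(-1/915))) - 2223/3128 = 3483/(-1459/915) - 2223/3128 = 3483*(-915/1459) - 2223/3128 = -3186945/1459 - 2223/3128 = -9972007317/4563752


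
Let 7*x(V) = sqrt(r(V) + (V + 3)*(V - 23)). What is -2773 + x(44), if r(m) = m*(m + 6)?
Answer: -2773 + sqrt(3187)/7 ≈ -2764.9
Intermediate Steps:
r(m) = m*(6 + m)
x(V) = sqrt(V*(6 + V) + (-23 + V)*(3 + V))/7 (x(V) = sqrt(V*(6 + V) + (V + 3)*(V - 23))/7 = sqrt(V*(6 + V) + (3 + V)*(-23 + V))/7 = sqrt(V*(6 + V) + (-23 + V)*(3 + V))/7)
-2773 + x(44) = -2773 + sqrt(-69 - 14*44 + 2*44**2)/7 = -2773 + sqrt(-69 - 616 + 2*1936)/7 = -2773 + sqrt(-69 - 616 + 3872)/7 = -2773 + sqrt(3187)/7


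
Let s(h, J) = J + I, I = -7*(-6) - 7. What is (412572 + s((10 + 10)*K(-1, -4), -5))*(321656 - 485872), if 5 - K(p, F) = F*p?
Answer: -67755850032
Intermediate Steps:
I = 35 (I = 42 - 7 = 35)
K(p, F) = 5 - F*p
s(h, J) = 35 + J (s(h, J) = J + 35 = 35 + J)
(412572 + s((10 + 10)*K(-1, -4), -5))*(321656 - 485872) = (412572 + (35 - 5))*(321656 - 485872) = (412572 + 30)*(-164216) = 412602*(-164216) = -67755850032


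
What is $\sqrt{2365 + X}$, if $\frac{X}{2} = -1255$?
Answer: $i \sqrt{145} \approx 12.042 i$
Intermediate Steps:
$X = -2510$ ($X = 2 \left(-1255\right) = -2510$)
$\sqrt{2365 + X} = \sqrt{2365 - 2510} = \sqrt{-145} = i \sqrt{145}$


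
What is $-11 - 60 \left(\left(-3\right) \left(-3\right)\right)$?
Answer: $-551$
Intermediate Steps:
$-11 - 60 \left(\left(-3\right) \left(-3\right)\right) = -11 - 540 = -551$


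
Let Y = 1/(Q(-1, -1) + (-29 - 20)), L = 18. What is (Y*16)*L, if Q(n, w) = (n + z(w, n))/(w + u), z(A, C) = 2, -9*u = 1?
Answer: -2880/499 ≈ -5.7715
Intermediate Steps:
u = -⅑ (u = -⅑*1 = -⅑ ≈ -0.11111)
Q(n, w) = (2 + n)/(-⅑ + w) (Q(n, w) = (n + 2)/(w - ⅑) = (2 + n)/(-⅑ + w))
Y = -10/499 (Y = 1/(9*(2 - 1)/(-1 + 9*(-1)) + (-29 - 20)) = 1/(9*1/(-1 - 9) - 49) = 1/(9*1/(-10) - 49) = 1/(9*(-⅒)*1 - 49) = 1/(-9/10 - 49) = 1/(-499/10) = -10/499 ≈ -0.020040)
(Y*16)*L = -10/499*16*18 = -160/499*18 = -2880/499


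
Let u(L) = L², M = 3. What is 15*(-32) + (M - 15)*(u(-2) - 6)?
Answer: -456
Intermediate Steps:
15*(-32) + (M - 15)*(u(-2) - 6) = 15*(-32) + (3 - 15)*((-2)² - 6) = -480 - 12*(4 - 6) = -480 - 12*(-2) = -480 + 24 = -456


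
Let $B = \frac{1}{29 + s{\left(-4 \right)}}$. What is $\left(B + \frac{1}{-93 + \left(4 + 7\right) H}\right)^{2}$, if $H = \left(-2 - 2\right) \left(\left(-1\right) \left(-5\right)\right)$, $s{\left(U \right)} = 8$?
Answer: $\frac{76176}{134119561} \approx 0.00056797$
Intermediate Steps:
$H = -20$ ($H = \left(-4\right) 5 = -20$)
$B = \frac{1}{37}$ ($B = \frac{1}{29 + 8} = \frac{1}{37} \approx 0.027027$)
$\left(B + \frac{1}{-93 + \left(4 + 7\right) H}\right)^{2} = \left(\frac{1}{37} + \frac{1}{-93 + \left(4 + 7\right) \left(-20\right)}\right)^{2} = \left(\frac{1}{37} + \frac{1}{-93 + 11 \left(-20\right)}\right)^{2} = \left(\frac{1}{37} + \frac{1}{-93 - 220}\right)^{2} = \left(\frac{1}{37} + \frac{1}{-313}\right)^{2} = \left(\frac{1}{37} - \frac{1}{313}\right)^{2} = \left(\frac{276}{11581}\right)^{2} = \frac{76176}{134119561}$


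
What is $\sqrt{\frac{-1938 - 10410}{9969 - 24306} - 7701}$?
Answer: $\frac{i \sqrt{2171138817}}{531} \approx 87.75 i$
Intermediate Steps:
$\sqrt{\frac{-1938 - 10410}{9969 - 24306} - 7701} = \sqrt{- \frac{12348}{-14337} + \left(-8112 + 411\right)} = \sqrt{\left(-12348\right) \left(- \frac{1}{14337}\right) - 7701} = \sqrt{\frac{1372}{1593} - 7701} = \sqrt{- \frac{12266321}{1593}} = \frac{i \sqrt{2171138817}}{531}$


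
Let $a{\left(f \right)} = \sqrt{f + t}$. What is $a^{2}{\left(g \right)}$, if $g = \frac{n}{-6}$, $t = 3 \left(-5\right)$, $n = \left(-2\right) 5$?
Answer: $- \frac{40}{3} \approx -13.333$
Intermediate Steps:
$n = -10$
$t = -15$
$g = \frac{5}{3}$ ($g = - \frac{10}{-6} = \left(-10\right) \left(- \frac{1}{6}\right) = \frac{5}{3} \approx 1.6667$)
$a{\left(f \right)} = \sqrt{-15 + f}$ ($a{\left(f \right)} = \sqrt{f - 15} = \sqrt{-15 + f}$)
$a^{2}{\left(g \right)} = \left(\sqrt{-15 + \frac{5}{3}}\right)^{2} = \left(\sqrt{- \frac{40}{3}}\right)^{2} = \left(\frac{2 i \sqrt{30}}{3}\right)^{2} = - \frac{40}{3}$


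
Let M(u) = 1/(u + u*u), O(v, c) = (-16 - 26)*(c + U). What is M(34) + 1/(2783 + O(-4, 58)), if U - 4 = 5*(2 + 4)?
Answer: -109/1286390 ≈ -8.4733e-5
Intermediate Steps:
U = 34 (U = 4 + 5*(2 + 4) = 4 + 5*6 = 4 + 30 = 34)
O(v, c) = -1428 - 42*c (O(v, c) = (-16 - 26)*(c + 34) = -42*(34 + c) = -1428 - 42*c)
M(u) = 1/(u + u²)
M(34) + 1/(2783 + O(-4, 58)) = 1/(34*(1 + 34)) + 1/(2783 + (-1428 - 42*58)) = (1/34)/35 + 1/(2783 + (-1428 - 2436)) = (1/34)*(1/35) + 1/(2783 - 3864) = 1/1190 + 1/(-1081) = 1/1190 - 1/1081 = -109/1286390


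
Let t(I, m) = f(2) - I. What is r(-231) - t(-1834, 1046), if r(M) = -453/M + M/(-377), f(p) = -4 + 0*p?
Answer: -53048356/29029 ≈ -1827.4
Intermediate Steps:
f(p) = -4 (f(p) = -4 + 0 = -4)
r(M) = -453/M - M/377 (r(M) = -453/M + M*(-1/377) = -453/M - M/377)
t(I, m) = -4 - I
r(-231) - t(-1834, 1046) = (-453/(-231) - 1/377*(-231)) - (-4 - 1*(-1834)) = (-453*(-1/231) + 231/377) - (-4 + 1834) = (151/77 + 231/377) - 1*1830 = 74714/29029 - 1830 = -53048356/29029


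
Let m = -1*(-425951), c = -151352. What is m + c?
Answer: 274599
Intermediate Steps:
m = 425951
m + c = 425951 - 151352 = 274599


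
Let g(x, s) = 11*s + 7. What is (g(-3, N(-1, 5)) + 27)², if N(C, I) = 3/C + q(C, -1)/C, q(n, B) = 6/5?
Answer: 3721/25 ≈ 148.84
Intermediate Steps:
q(n, B) = 6/5 (q(n, B) = 6*(⅕) = 6/5)
N(C, I) = 21/(5*C) (N(C, I) = 3/C + 6/(5*C) = 21/(5*C))
g(x, s) = 7 + 11*s
(g(-3, N(-1, 5)) + 27)² = ((7 + 11*((21/5)/(-1))) + 27)² = ((7 + 11*((21/5)*(-1))) + 27)² = ((7 + 11*(-21/5)) + 27)² = ((7 - 231/5) + 27)² = (-196/5 + 27)² = (-61/5)² = 3721/25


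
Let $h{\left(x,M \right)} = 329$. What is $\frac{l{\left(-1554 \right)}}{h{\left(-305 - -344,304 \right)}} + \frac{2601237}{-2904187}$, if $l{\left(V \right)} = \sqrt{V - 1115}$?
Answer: $- \frac{2601237}{2904187} + \frac{i \sqrt{2669}}{329} \approx -0.89569 + 0.15703 i$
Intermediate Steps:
$l{\left(V \right)} = \sqrt{-1115 + V}$
$\frac{l{\left(-1554 \right)}}{h{\left(-305 - -344,304 \right)}} + \frac{2601237}{-2904187} = \frac{\sqrt{-1115 - 1554}}{329} + \frac{2601237}{-2904187} = \sqrt{-2669} \cdot \frac{1}{329} + 2601237 \left(- \frac{1}{2904187}\right) = i \sqrt{2669} \cdot \frac{1}{329} - \frac{2601237}{2904187} = \frac{i \sqrt{2669}}{329} - \frac{2601237}{2904187} = - \frac{2601237}{2904187} + \frac{i \sqrt{2669}}{329}$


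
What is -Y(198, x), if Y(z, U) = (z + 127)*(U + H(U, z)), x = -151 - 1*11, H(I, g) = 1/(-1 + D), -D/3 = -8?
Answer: 1210625/23 ≈ 52636.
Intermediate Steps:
D = 24 (D = -3*(-8) = 24)
H(I, g) = 1/23 (H(I, g) = 1/(-1 + 24) = 1/23)
x = -162 (x = -151 - 11 = -162)
Y(z, U) = (127 + z)*(1/23 + U) (Y(z, U) = (z + 127)*(U + 1/23) = (127 + z)*(1/23 + U))
-Y(198, x) = -(127/23 + 127*(-162) + (1/23)*198 - 162*198) = -(127/23 - 20574 + 198/23 - 32076) = -1*(-1210625/23) = 1210625/23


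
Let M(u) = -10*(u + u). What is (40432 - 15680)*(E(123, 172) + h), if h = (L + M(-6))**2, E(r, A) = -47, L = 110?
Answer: 1308217456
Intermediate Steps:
M(u) = -20*u
h = 52900 (h = (110 - 20*(-6))**2 = (110 + 120)**2 = 230**2 = 52900)
(40432 - 15680)*(E(123, 172) + h) = (40432 - 15680)*(-47 + 52900) = 24752*52853 = 1308217456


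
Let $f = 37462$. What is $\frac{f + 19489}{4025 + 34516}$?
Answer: $\frac{56951}{38541} \approx 1.4777$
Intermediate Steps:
$\frac{f + 19489}{4025 + 34516} = \frac{37462 + 19489}{4025 + 34516} = \frac{56951}{38541}$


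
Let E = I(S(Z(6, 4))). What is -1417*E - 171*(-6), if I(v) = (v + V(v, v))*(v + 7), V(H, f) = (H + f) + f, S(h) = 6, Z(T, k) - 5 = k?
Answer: -441078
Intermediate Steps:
Z(T, k) = 5 + k
V(H, f) = H + 2*f
I(v) = 4*v*(7 + v) (I(v) = (v + (v + 2*v))*(v + 7) = (v + 3*v)*(7 + v) = (4*v)*(7 + v) = 4*v*(7 + v))
E = 312 (E = 4*6*(7 + 6) = 4*6*13 = 312)
-1417*E - 171*(-6) = -1417*312 - 171*(-6) = -442104 + 1026 = -441078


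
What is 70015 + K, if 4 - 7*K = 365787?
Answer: 124322/7 ≈ 17760.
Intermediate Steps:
K = -365783/7 (K = 4/7 - 1/7*365787 = 4/7 - 365787/7 = -365783/7 ≈ -52255.)
70015 + K = 70015 - 365783/7 = 124322/7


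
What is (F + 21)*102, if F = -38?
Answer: -1734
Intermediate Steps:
(F + 21)*102 = (-38 + 21)*102 = -17*102 = -1734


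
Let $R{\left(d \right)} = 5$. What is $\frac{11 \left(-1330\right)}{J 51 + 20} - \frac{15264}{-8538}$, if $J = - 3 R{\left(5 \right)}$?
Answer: $\frac{4542754}{212027} \approx 21.425$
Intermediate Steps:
$J = -15$ ($J = \left(-3\right) 5 = -15$)
$\frac{11 \left(-1330\right)}{J 51 + 20} - \frac{15264}{-8538} = \frac{11 \left(-1330\right)}{\left(-15\right) 51 + 20} - \frac{15264}{-8538} = - \frac{14630}{-765 + 20} - - \frac{2544}{1423} = - \frac{14630}{-745} + \frac{2544}{1423} = \left(-14630\right) \left(- \frac{1}{745}\right) + \frac{2544}{1423} = \frac{2926}{149} + \frac{2544}{1423} = \frac{4542754}{212027}$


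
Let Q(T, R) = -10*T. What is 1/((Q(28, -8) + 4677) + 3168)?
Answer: 1/7565 ≈ 0.00013219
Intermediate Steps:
1/((Q(28, -8) + 4677) + 3168) = 1/((-10*28 + 4677) + 3168) = 1/((-280 + 4677) + 3168) = 1/(4397 + 3168) = 1/7565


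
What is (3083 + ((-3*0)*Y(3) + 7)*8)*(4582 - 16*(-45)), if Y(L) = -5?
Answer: 16642978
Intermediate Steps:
(3083 + ((-3*0)*Y(3) + 7)*8)*(4582 - 16*(-45)) = (3083 + (-3*0*(-5) + 7)*8)*(4582 - 16*(-45)) = (3083 + (0*(-5) + 7)*8)*(4582 + 720) = (3083 + (0 + 7)*8)*5302 = (3083 + 7*8)*5302 = (3083 + 56)*5302 = 3139*5302 = 16642978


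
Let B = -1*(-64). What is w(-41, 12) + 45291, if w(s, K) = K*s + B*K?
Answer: 45567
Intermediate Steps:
B = 64
w(s, K) = 64*K + K*s (w(s, K) = K*s + 64*K = 64*K + K*s)
w(-41, 12) + 45291 = 12*(64 - 41) + 45291 = 12*23 + 45291 = 276 + 45291 = 45567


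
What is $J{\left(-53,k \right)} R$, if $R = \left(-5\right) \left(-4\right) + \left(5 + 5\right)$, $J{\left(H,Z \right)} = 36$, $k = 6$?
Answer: $1080$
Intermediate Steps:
$R = 30$ ($R = 20 + 10 = 30$)
$J{\left(-53,k \right)} R = 36 \cdot 30 = 1080$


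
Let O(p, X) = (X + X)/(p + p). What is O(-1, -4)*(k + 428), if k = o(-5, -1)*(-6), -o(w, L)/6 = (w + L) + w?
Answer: 128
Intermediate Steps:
o(w, L) = -12*w - 6*L (o(w, L) = -6*((w + L) + w) = -6*((L + w) + w) = -6*(L + 2*w) = -12*w - 6*L)
O(p, X) = X/p (O(p, X) = (2*X)/((2*p)) = (2*X)*(1/(2*p)) = X/p)
k = -396 (k = (-12*(-5) - 6*(-1))*(-6) = (60 + 6)*(-6) = 66*(-6) = -396)
O(-1, -4)*(k + 428) = (-4/(-1))*(-396 + 428) = -4*(-1)*32 = 4*32 = 128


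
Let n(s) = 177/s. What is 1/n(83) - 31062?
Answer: -5497891/177 ≈ -31062.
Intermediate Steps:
1/n(83) - 31062 = 1/(177/83) - 31062 = 83/177 - 31062 = -5497891/177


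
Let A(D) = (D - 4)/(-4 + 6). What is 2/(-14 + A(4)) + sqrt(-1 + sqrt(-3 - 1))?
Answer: -1/7 + sqrt(-1 + 2*I) ≈ 0.64329 + 1.272*I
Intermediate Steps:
A(D) = -2 + D/2 (A(D) = (-4 + D)/2 = (-4 + D)*(1/2) = -2 + D/2)
2/(-14 + A(4)) + sqrt(-1 + sqrt(-3 - 1)) = 2/(-14 + (-2 + (1/2)*4)) + sqrt(-1 + sqrt(-3 - 1)) = 2/(-14 + (-2 + 2)) + sqrt(-1 + sqrt(-4)) = 2/(-14 + 0) + sqrt(-1 + 2*I) = 2/(-14) + sqrt(-1 + 2*I) = -1/14*2 + sqrt(-1 + 2*I) = -1/7 + sqrt(-1 + 2*I)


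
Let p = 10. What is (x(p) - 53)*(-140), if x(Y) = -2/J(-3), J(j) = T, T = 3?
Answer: 22540/3 ≈ 7513.3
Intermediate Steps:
J(j) = 3
x(Y) = -⅔ (x(Y) = -2/3 = -2*⅓ = -⅔)
(x(p) - 53)*(-140) = (-⅔ - 53)*(-140) = -161/3*(-140) = 22540/3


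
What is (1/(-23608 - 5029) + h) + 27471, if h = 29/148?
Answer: 116430510321/4238276 ≈ 27471.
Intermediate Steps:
h = 29/148 (h = 29*(1/148) = 29/148 ≈ 0.19595)
(1/(-23608 - 5029) + h) + 27471 = (1/(-23608 - 5029) + 29/148) + 27471 = (1/(-28637) + 29/148) + 27471 = (-1/28637 + 29/148) + 27471 = 830325/4238276 + 27471 = 116430510321/4238276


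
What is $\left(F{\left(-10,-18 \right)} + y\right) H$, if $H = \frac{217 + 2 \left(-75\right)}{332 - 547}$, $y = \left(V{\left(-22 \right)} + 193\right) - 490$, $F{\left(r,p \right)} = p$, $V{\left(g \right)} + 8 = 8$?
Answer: $\frac{4221}{43} \approx 98.163$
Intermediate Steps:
$V{\left(g \right)} = 0$ ($V{\left(g \right)} = -8 + 8 = 0$)
$y = -297$ ($y = \left(0 + 193\right) - 490 = 193 - 490 = -297$)
$H = - \frac{67}{215}$ ($H = \frac{217 - 150}{-215} = 67 \left(- \frac{1}{215}\right) = - \frac{67}{215} \approx -0.31163$)
$\left(F{\left(-10,-18 \right)} + y\right) H = \left(-18 - 297\right) \left(- \frac{67}{215}\right) = \left(-315\right) \left(- \frac{67}{215}\right) = \frac{4221}{43}$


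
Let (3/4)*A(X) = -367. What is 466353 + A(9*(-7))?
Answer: 1397591/3 ≈ 4.6586e+5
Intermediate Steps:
A(X) = -1468/3 (A(X) = (4/3)*(-367) = -1468/3)
466353 + A(9*(-7)) = 466353 - 1468/3 = 1397591/3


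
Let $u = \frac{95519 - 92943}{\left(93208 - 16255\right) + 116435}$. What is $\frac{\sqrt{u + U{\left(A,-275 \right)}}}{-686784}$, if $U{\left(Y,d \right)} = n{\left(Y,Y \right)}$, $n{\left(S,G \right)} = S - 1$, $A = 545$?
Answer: $- \frac{\sqrt{317898591491}}{16601973024} \approx -3.3961 \cdot 10^{-5}$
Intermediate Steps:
$u = \frac{644}{48347}$ ($u = \frac{2576}{76953 + 116435} = \frac{2576}{193388} = 2576 \cdot \frac{1}{193388} = \frac{644}{48347} \approx 0.01332$)
$n{\left(S,G \right)} = -1 + S$ ($n{\left(S,G \right)} = S - 1 = -1 + S$)
$U{\left(Y,d \right)} = -1 + Y$
$\frac{\sqrt{u + U{\left(A,-275 \right)}}}{-686784} = \frac{\sqrt{\frac{644}{48347} + \left(-1 + 545\right)}}{-686784} = \sqrt{\frac{644}{48347} + 544} \left(- \frac{1}{686784}\right) = \sqrt{\frac{26301412}{48347}} \left(- \frac{1}{686784}\right) = \frac{2 \sqrt{317898591491}}{48347} \left(- \frac{1}{686784}\right) = - \frac{\sqrt{317898591491}}{16601973024}$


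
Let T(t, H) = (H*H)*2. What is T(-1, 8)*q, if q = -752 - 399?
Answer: -147328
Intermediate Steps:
q = -1151
T(t, H) = 2*H² (T(t, H) = H²*2 = 2*H²)
T(-1, 8)*q = (2*8²)*(-1151) = (2*64)*(-1151) = 128*(-1151) = -147328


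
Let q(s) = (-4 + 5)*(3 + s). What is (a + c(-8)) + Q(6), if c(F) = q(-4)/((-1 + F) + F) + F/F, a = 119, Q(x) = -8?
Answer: 1905/17 ≈ 112.06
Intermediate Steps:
q(s) = 3 + s (q(s) = 1*(3 + s) = 3 + s)
c(F) = 1 - 1/(-1 + 2*F) (c(F) = (3 - 4)/((-1 + F) + F) + F/F = -1/(-1 + 2*F) + 1 = 1 - 1/(-1 + 2*F))
(a + c(-8)) + Q(6) = (119 + 2*(-1 - 8)/(-1 + 2*(-8))) - 8 = (119 + 2*(-9)/(-1 - 16)) - 8 = (119 + 2*(-9)/(-17)) - 8 = (119 + 2*(-1/17)*(-9)) - 8 = (119 + 18/17) - 8 = 2041/17 - 8 = 1905/17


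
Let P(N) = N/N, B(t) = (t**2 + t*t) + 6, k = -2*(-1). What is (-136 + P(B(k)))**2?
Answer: 18225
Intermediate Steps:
k = 2
B(t) = 6 + 2*t**2 (B(t) = (t**2 + t**2) + 6 = 2*t**2 + 6 = 6 + 2*t**2)
P(N) = 1
(-136 + P(B(k)))**2 = (-136 + 1)**2 = (-135)**2 = 18225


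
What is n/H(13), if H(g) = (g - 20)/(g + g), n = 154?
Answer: -572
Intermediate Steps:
H(g) = (-20 + g)/(2*g) (H(g) = (-20 + g)/((2*g)) = (-20 + g)*(1/(2*g)) = (-20 + g)/(2*g))
n/H(13) = 154/(((½)*(-20 + 13)/13)) = 154/(((½)*(1/13)*(-7))) = 154/(-7/26) = 154*(-26/7) = -572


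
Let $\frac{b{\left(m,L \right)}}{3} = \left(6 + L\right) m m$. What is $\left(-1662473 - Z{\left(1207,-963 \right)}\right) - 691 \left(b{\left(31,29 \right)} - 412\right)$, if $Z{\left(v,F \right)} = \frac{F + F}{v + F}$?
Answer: $- \frac{8674581629}{122} \approx -7.1103 \cdot 10^{7}$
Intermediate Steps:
$b{\left(m,L \right)} = 3 m^{2} \left(6 + L\right)$ ($b{\left(m,L \right)} = 3 \left(6 + L\right) m m = 3 \left(6 + L\right) m^{2} = 3 m^{2} \left(6 + L\right)$)
$Z{\left(v,F \right)} = \frac{2 F}{F + v}$
$\left(-1662473 - Z{\left(1207,-963 \right)}\right) - 691 \left(b{\left(31,29 \right)} - 412\right) = \left(-1662473 - 2 \left(-963\right) \frac{1}{-963 + 1207}\right) - 691 \left(3 \cdot 31^{2} \left(6 + 29\right) - 412\right) = \left(-1662473 - 2 \left(-963\right) \frac{1}{244}\right) - 691 \left(3 \cdot 961 \cdot 35 - 412\right) = \left(-1662473 - 2 \left(-963\right) \frac{1}{244}\right) - 691 \left(100905 - 412\right) = \left(-1662473 - - \frac{963}{122}\right) - 691 \cdot 100493 = \left(-1662473 + \frac{963}{122}\right) - 69440663 = - \frac{202820743}{122} - 69440663 = - \frac{8674581629}{122}$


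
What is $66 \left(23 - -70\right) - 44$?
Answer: $6094$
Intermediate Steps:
$66 \left(23 - -70\right) - 44 = 66 \left(23 + 70\right) - 44 = 66 \cdot 93 - 44 = 6138 - 44 = 6094$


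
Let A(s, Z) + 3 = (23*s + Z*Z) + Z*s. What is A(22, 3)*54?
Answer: 31212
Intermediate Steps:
A(s, Z) = -3 + Z**2 + 23*s + Z*s (A(s, Z) = -3 + ((23*s + Z*Z) + Z*s) = -3 + ((23*s + Z**2) + Z*s) = -3 + ((Z**2 + 23*s) + Z*s) = -3 + (Z**2 + 23*s + Z*s) = -3 + Z**2 + 23*s + Z*s)
A(22, 3)*54 = (-3 + 3**2 + 23*22 + 3*22)*54 = (-3 + 9 + 506 + 66)*54 = 578*54 = 31212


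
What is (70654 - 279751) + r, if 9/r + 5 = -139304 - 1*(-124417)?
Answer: -1037957511/4964 ≈ -2.0910e+5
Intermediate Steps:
r = -3/4964 (r = 9/(-5 + (-139304 - 1*(-124417))) = 9/(-5 + (-139304 + 124417)) = 9/(-5 - 14887) = 9/(-14892) = 9*(-1/14892) = -3/4964 ≈ -0.00060435)
(70654 - 279751) + r = (70654 - 279751) - 3/4964 = -209097 - 3/4964 = -1037957511/4964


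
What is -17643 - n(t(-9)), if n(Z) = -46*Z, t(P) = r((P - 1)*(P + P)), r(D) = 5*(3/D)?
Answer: -105835/6 ≈ -17639.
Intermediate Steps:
r(D) = 15/D
t(P) = 15/(2*P*(-1 + P)) (t(P) = 15/(((P - 1)*(P + P))) = 15/(((-1 + P)*(2*P))) = 15/((2*P*(-1 + P))) = 15*(1/(2*P*(-1 + P))) = 15/(2*P*(-1 + P)))
-17643 - n(t(-9)) = -17643 - (-46)*(15/2)/(-9*(-1 - 9)) = -17643 - (-46)*(15/2)*(-1/9)/(-10) = -17643 - (-46)*(15/2)*(-1/9)*(-1/10) = -17643 - (-46)/12 = -17643 - 1*(-23/6) = -17643 + 23/6 = -105835/6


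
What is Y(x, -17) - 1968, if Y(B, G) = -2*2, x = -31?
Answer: -1972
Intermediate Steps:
Y(B, G) = -4
Y(x, -17) - 1968 = -4 - 1968 = -1972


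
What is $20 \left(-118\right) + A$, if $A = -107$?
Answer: $-2467$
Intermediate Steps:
$20 \left(-118\right) + A = 20 \left(-118\right) - 107 = -2360 - 107 = -2467$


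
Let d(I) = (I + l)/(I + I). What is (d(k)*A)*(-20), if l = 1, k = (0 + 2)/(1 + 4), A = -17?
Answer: 595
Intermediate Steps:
k = ⅖ (k = 2/5 = 2*(⅕) = ⅖ ≈ 0.40000)
d(I) = (1 + I)/(2*I) (d(I) = (I + 1)/(I + I) = (1 + I)/((2*I)) = (1 + I)*(1/(2*I)) = (1 + I)/(2*I))
(d(k)*A)*(-20) = (((1 + ⅖)/(2*(⅖)))*(-17))*(-20) = (((½)*(5/2)*(7/5))*(-17))*(-20) = ((7/4)*(-17))*(-20) = -119/4*(-20) = 595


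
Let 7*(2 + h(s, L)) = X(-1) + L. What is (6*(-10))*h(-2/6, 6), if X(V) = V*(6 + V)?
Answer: 780/7 ≈ 111.43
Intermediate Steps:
h(s, L) = -19/7 + L/7 (h(s, L) = -2 + (-(6 - 1) + L)/7 = -2 + (-1*5 + L)/7 = -2 + (-5 + L)/7 = -2 + (-5/7 + L/7) = -19/7 + L/7)
(6*(-10))*h(-2/6, 6) = (6*(-10))*(-19/7 + (1/7)*6) = -60*(-19/7 + 6/7) = -60*(-13/7) = 780/7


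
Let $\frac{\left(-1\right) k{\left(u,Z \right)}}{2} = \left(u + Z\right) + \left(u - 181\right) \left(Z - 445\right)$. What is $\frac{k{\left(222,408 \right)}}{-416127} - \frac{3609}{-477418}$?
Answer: $\frac{654862811}{198666520086} \approx 0.0032963$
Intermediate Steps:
$k{\left(u,Z \right)} = - 2 Z - 2 u - 2 \left(-445 + Z\right) \left(-181 + u\right)$ ($k{\left(u,Z \right)} = - 2 \left(\left(u + Z\right) + \left(u - 181\right) \left(Z - 445\right)\right) = - 2 \left(\left(Z + u\right) + \left(-181 + u\right) \left(-445 + Z\right)\right) = - 2 \left(\left(Z + u\right) + \left(-445 + Z\right) \left(-181 + u\right)\right) = - 2 \left(Z + u + \left(-445 + Z\right) \left(-181 + u\right)\right) = - 2 Z - 2 u - 2 \left(-445 + Z\right) \left(-181 + u\right)$)
$\frac{k{\left(222,408 \right)}}{-416127} - \frac{3609}{-477418} = \frac{-161090 + 360 \cdot 408 + 888 \cdot 222 - 816 \cdot 222}{-416127} - \frac{3609}{-477418} = \left(-161090 + 146880 + 197136 - 181152\right) \left(- \frac{1}{416127}\right) - - \frac{3609}{477418} = 1774 \left(- \frac{1}{416127}\right) + \frac{3609}{477418} = - \frac{1774}{416127} + \frac{3609}{477418} = \frac{654862811}{198666520086}$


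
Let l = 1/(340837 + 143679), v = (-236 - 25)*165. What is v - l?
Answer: -20865681541/484516 ≈ -43065.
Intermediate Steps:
v = -43065 (v = -261*165 = -43065)
l = 1/484516 ≈ 2.0639e-6
v - l = -43065 - 1*1/484516 = -43065 - 1/484516 = -20865681541/484516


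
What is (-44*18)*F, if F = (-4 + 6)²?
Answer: -3168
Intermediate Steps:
F = 4 (F = 2² = 4)
(-44*18)*F = -44*18*4 = -792*4 = -3168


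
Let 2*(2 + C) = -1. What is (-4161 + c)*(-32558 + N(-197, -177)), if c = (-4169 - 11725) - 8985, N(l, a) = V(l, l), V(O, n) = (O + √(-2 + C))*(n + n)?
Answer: -1308542400 + 17162640*I*√2 ≈ -1.3085e+9 + 2.4272e+7*I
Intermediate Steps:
C = -5/2 (C = -2 + (½)*(-1) = -2 - ½ = -5/2 ≈ -2.5000)
V(O, n) = 2*n*(O + 3*I*√2/2) (V(O, n) = (O + √(-2 - 5/2))*(n + n) = (O + √(-9/2))*(2*n) = (O + 3*I*√2/2)*(2*n) = 2*n*(O + 3*I*√2/2))
N(l, a) = l*(2*l + 3*I*√2)
c = -24879 (c = -15894 - 8985 = -24879)
(-4161 + c)*(-32558 + N(-197, -177)) = (-4161 - 24879)*(-32558 - 197*(2*(-197) + 3*I*√2)) = -29040*(-32558 - 197*(-394 + 3*I*√2)) = -29040*(-32558 + (77618 - 591*I*√2)) = -29040*(45060 - 591*I*√2) = -1308542400 + 17162640*I*√2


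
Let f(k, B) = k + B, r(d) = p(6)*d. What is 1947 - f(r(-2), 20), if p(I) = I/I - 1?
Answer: 1927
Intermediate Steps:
p(I) = 0 (p(I) = 1 - 1 = 0)
r(d) = 0 (r(d) = 0*d = 0)
f(k, B) = B + k
1947 - f(r(-2), 20) = 1947 - (20 + 0) = 1947 - 1*20 = 1947 - 20 = 1927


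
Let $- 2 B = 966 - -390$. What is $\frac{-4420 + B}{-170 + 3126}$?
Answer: $- \frac{2549}{1478} \approx -1.7246$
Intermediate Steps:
$B = -678$ ($B = - \frac{966 - -390}{2} = - \frac{966 + 390}{2} = \left(- \frac{1}{2}\right) 1356 = -678$)
$\frac{-4420 + B}{-170 + 3126} = \frac{-4420 - 678}{-170 + 3126} = - \frac{5098}{2956} = \left(-5098\right) \frac{1}{2956} = - \frac{2549}{1478}$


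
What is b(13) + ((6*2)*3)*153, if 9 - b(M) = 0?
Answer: 5517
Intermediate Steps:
b(M) = 9 (b(M) = 9 - 1*0 = 9 + 0 = 9)
b(13) + ((6*2)*3)*153 = 9 + ((6*2)*3)*153 = 9 + (12*3)*153 = 9 + 36*153 = 9 + 5508 = 5517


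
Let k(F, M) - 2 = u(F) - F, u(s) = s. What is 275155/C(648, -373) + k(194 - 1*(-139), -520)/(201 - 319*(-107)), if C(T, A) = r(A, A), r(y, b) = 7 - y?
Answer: 944717253/1304692 ≈ 724.09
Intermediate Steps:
k(F, M) = 2 (k(F, M) = 2 + (F - F) = 2 + 0 = 2)
C(T, A) = 7 - A
275155/C(648, -373) + k(194 - 1*(-139), -520)/(201 - 319*(-107)) = 275155/(7 - 1*(-373)) + 2/(201 - 319*(-107)) = 275155/(7 + 373) + 2/(201 + 34133) = 275155/380 + 2/34334 = 275155*(1/380) + 2*(1/34334) = 55031/76 + 1/17167 = 944717253/1304692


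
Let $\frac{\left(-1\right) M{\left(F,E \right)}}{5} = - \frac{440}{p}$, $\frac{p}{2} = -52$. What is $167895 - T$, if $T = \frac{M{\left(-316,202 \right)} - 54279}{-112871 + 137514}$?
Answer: $\frac{53787380207}{320359} \approx 1.679 \cdot 10^{5}$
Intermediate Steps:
$p = -104$ ($p = 2 \left(-52\right) = -104$)
$M{\left(F,E \right)} = - \frac{275}{13}$ ($M{\left(F,E \right)} = - 5 \left(- \frac{440}{-104}\right) = - 5 \left(\left(-440\right) \left(- \frac{1}{104}\right)\right) = \left(-5\right) \frac{55}{13} = - \frac{275}{13}$)
$T = - \frac{705902}{320359}$ ($T = \frac{- \frac{275}{13} - 54279}{-112871 + 137514} = - \frac{705902}{13 \cdot 24643} = \left(- \frac{705902}{13}\right) \frac{1}{24643} = - \frac{705902}{320359} \approx -2.2035$)
$167895 - T = 167895 - - \frac{705902}{320359} = 167895 + \frac{705902}{320359} = \frac{53787380207}{320359}$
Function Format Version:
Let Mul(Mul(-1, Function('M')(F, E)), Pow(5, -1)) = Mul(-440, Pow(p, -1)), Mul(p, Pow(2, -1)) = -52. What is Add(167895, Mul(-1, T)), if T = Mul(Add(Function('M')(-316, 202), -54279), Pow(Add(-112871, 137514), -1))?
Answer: Rational(53787380207, 320359) ≈ 1.6790e+5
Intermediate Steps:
p = -104 (p = Mul(2, -52) = -104)
Function('M')(F, E) = Rational(-275, 13) (Function('M')(F, E) = Mul(-5, Mul(-440, Pow(-104, -1))) = Mul(-5, Mul(-440, Rational(-1, 104))) = Mul(-5, Rational(55, 13)) = Rational(-275, 13))
T = Rational(-705902, 320359) (T = Mul(Add(Rational(-275, 13), -54279), Pow(Add(-112871, 137514), -1)) = Mul(Rational(-705902, 13), Pow(24643, -1)) = Mul(Rational(-705902, 13), Rational(1, 24643)) = Rational(-705902, 320359) ≈ -2.2035)
Add(167895, Mul(-1, T)) = Add(167895, Mul(-1, Rational(-705902, 320359))) = Add(167895, Rational(705902, 320359)) = Rational(53787380207, 320359)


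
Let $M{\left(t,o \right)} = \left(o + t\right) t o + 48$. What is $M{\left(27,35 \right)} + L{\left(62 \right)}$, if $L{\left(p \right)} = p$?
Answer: $58700$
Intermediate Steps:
$M{\left(t,o \right)} = 48 + o t \left(o + t\right)$ ($M{\left(t,o \right)} = t \left(o + t\right) o + 48 = o t \left(o + t\right) + 48 = 48 + o t \left(o + t\right)$)
$M{\left(27,35 \right)} + L{\left(62 \right)} = \left(48 + 35 \cdot 27^{2} + 27 \cdot 35^{2}\right) + 62 = \left(48 + 35 \cdot 729 + 27 \cdot 1225\right) + 62 = \left(48 + 25515 + 33075\right) + 62 = 58638 + 62 = 58700$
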